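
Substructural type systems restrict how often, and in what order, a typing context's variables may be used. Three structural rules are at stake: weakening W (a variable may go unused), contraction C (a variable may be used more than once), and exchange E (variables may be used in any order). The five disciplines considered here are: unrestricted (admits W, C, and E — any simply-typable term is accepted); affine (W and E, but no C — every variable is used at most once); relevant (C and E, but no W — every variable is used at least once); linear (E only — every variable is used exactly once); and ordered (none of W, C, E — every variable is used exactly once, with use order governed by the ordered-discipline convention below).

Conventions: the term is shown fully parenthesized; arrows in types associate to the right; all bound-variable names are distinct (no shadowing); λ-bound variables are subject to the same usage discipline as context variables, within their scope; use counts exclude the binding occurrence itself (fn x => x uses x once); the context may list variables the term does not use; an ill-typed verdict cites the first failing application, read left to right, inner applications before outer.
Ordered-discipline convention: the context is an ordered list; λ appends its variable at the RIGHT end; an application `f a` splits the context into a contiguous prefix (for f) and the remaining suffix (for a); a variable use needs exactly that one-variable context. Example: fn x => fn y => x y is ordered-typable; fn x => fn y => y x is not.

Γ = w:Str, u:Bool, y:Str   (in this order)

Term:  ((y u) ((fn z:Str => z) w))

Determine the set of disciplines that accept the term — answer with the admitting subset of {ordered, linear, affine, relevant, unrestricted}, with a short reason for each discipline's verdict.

admitted in: none
use counts: w=1; u=1; y=1; z (λ-bound)=1
left-to-right use order: y, u, z, w
typing: ill-typed: non-arrow in function slot: Str
ordered: ✗ — the type mismatch rejects it
linear: ✗ — not simply typable
affine: ✗ — fails simple typing
relevant: ✗ — a type mismatch blocks all five
unrestricted: ✗ — the type mismatch rejects it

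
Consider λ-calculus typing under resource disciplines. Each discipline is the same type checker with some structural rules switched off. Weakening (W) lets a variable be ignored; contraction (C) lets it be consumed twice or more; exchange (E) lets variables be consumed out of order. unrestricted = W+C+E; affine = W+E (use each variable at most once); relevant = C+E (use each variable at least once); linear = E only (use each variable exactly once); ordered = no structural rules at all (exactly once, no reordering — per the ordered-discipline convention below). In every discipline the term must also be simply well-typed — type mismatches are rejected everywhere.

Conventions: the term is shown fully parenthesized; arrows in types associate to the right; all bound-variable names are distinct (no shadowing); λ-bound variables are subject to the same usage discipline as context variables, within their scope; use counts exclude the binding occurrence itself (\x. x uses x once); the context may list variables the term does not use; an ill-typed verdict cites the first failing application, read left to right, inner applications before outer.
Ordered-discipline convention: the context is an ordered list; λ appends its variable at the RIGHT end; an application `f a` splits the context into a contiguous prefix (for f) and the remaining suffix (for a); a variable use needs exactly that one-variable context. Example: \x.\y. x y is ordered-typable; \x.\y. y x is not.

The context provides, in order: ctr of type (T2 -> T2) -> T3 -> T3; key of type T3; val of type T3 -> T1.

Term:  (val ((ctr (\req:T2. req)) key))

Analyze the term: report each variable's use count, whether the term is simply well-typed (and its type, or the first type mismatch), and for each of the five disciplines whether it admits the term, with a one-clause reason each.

counts: ctr=1, key=1, val=1, req [bound]=1
use order (left to right): val, ctr, req, key
typing: well-typed at T1
ordered ✗ (use order val, ctr, req, key needs exchange)
linear ✓ (single use per variable (ctr, key, val, req))
affine ✓ (at most one use each (ctr, key, val, req))
relevant ✓ (ctr, key, val, req: all used, weakening unneeded)
unrestricted ✓ (simply typable at T1; W, C, E all held)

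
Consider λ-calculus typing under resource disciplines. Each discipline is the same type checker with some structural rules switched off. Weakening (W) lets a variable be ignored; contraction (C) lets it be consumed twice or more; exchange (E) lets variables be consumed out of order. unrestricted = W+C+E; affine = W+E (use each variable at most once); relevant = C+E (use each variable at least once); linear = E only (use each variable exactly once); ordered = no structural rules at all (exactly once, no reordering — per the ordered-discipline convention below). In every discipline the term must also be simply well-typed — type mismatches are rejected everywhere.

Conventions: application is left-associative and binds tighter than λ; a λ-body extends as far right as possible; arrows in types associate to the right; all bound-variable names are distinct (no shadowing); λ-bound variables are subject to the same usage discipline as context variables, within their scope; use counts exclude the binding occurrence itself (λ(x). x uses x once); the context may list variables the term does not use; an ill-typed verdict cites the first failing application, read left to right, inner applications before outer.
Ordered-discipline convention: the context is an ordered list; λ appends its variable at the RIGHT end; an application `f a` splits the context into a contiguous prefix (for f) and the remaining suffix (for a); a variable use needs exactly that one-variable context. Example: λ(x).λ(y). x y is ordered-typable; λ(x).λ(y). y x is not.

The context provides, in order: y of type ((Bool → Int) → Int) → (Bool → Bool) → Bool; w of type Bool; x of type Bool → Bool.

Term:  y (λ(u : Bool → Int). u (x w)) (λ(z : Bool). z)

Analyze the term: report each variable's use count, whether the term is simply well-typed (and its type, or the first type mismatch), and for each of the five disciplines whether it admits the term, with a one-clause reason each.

variable uses: y: 1×; w: 1×; x: 1×; u (λ-bound): 1×; z (λ-bound): 1×
left-to-right use order: y, u, x, w, z
typing: well-typed at Bool
ordered: ✗ — needs exchange: uses follow y, u, x, w, z
linear: ✓ — each of y, w, x, u, z used exactly once
affine: ✓ — y, w, x, u, z: no repeats, contraction unneeded
relevant: ✓ — every one of y, w, x, u, z appears
unrestricted: ✓ — well-typed at Bool; no restrictions here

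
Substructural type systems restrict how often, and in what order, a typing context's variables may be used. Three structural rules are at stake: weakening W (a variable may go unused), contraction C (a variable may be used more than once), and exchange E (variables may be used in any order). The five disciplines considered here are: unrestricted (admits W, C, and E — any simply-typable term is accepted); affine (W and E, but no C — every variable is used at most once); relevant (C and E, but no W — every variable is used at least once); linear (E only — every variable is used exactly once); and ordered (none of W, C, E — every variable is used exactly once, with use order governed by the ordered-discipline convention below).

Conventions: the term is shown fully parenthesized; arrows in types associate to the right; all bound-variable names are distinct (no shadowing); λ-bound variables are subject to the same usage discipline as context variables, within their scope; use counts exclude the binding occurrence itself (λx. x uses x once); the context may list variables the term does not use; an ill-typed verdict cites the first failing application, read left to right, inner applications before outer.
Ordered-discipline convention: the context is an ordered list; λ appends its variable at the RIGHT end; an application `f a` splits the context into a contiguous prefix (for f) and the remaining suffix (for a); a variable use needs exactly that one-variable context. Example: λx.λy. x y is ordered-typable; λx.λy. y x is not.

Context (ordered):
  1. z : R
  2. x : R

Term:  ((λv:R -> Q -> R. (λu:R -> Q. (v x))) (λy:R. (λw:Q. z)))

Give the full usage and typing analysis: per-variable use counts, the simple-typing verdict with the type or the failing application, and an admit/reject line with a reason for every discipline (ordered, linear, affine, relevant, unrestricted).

variable uses: z ×1; x ×1; v (λ-bound) ×1; u (λ-bound) ×0; y (λ-bound) ×0; w (λ-bound) ×0
uses in reading order: v, x, z
typing: ✓ — (R -> Q) -> Q -> R
ordered: ✗ — unused: u, y, w — weakening required
linear: ✗ — unused: u, y, w — weakening required
affine: ✓ — none of z, x, v, u, y, w used more than once
relevant: ✗ — unused: u, y, w — weakening required
unrestricted: ✓ — well-typed at (R -> Q) -> Q -> R; no restrictions here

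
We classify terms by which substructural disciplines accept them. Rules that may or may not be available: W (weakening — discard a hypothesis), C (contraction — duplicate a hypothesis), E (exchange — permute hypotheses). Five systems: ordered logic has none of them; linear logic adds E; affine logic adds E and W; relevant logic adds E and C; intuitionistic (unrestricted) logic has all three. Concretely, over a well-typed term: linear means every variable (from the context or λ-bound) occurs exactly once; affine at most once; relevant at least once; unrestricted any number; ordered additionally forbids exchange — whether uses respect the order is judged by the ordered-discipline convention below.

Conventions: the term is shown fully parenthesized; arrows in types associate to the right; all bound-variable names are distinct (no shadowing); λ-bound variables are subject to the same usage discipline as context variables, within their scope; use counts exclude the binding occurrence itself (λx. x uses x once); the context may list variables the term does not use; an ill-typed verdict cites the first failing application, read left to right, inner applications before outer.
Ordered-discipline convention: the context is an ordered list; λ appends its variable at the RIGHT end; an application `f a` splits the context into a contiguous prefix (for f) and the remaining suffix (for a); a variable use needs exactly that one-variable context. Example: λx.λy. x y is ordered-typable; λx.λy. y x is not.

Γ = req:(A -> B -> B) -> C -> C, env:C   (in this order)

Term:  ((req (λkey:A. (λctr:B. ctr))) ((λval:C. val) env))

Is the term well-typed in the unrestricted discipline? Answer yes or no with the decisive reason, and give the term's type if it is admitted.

yes — well-typed at C; no restrictions here; term : C
variable uses: req: 1, env: 1, key [bound]: 0, ctr [bound]: 1, val [bound]: 1
order of uses: req, ctr, val, env
typing: well-typed — term : C
all disciplines: ordered ✗ · linear ✗ · affine ✓ · relevant ✗ · unrestricted ✓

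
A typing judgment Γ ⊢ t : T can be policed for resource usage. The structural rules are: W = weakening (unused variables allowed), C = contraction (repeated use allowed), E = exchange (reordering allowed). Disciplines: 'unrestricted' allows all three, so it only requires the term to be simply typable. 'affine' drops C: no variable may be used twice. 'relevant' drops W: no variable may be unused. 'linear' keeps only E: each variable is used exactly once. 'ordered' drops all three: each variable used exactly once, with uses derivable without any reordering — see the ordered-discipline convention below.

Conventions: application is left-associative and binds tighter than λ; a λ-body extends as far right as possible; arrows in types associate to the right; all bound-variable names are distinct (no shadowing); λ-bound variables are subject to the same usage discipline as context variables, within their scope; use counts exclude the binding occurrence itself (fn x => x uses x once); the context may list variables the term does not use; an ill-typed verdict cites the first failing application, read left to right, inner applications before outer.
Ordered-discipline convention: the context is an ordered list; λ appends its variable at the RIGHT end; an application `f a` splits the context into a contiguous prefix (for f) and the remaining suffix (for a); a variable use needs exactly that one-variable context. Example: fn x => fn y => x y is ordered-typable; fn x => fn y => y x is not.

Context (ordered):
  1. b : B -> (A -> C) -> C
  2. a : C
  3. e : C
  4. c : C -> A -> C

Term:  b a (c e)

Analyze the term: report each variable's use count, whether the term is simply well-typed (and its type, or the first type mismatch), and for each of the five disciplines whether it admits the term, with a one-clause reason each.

use counts: b: 1; a: 1; e: 1; c: 1
uses in reading order: b, a, c, e
typing: ill-typed: argument of type C where B is required
ordered ✗ (not simply typable)
linear ✗ (fails simple typing)
affine ✗ (a type mismatch blocks all five)
relevant ✗ (the type mismatch rejects it)
unrestricted ✗ (not simply typable)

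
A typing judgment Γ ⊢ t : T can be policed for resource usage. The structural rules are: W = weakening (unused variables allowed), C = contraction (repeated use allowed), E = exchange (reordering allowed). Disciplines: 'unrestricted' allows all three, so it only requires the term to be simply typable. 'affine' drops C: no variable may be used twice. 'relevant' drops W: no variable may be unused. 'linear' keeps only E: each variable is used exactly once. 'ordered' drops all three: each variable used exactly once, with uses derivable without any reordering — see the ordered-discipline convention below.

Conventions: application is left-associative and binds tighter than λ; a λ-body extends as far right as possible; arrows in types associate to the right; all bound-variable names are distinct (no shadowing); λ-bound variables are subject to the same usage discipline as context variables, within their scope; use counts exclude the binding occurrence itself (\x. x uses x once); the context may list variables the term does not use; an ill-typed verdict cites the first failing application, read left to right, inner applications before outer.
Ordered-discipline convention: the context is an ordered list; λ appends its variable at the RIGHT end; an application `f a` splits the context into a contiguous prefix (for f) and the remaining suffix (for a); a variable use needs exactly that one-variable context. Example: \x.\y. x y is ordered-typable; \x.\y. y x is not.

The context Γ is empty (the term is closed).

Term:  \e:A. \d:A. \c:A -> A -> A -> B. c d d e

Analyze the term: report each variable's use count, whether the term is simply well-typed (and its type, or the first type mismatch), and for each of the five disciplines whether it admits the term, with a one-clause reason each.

use counts: e [bound]=1; d [bound]=2; c [bound]=1
left-to-right use order: c, d, d, e
typing: well-typed at A -> A -> (A -> A -> A -> B) -> B
ordered: ✗ — uses contraction: d ×2
linear: ✗ — uses contraction: d ×2
affine: ✗ — uses contraction: d ×2
relevant: ✓ — at least one use each (e, d, c)
unrestricted: ✓ — well-typed at A -> A -> (A -> A -> A -> B) -> B; no restrictions here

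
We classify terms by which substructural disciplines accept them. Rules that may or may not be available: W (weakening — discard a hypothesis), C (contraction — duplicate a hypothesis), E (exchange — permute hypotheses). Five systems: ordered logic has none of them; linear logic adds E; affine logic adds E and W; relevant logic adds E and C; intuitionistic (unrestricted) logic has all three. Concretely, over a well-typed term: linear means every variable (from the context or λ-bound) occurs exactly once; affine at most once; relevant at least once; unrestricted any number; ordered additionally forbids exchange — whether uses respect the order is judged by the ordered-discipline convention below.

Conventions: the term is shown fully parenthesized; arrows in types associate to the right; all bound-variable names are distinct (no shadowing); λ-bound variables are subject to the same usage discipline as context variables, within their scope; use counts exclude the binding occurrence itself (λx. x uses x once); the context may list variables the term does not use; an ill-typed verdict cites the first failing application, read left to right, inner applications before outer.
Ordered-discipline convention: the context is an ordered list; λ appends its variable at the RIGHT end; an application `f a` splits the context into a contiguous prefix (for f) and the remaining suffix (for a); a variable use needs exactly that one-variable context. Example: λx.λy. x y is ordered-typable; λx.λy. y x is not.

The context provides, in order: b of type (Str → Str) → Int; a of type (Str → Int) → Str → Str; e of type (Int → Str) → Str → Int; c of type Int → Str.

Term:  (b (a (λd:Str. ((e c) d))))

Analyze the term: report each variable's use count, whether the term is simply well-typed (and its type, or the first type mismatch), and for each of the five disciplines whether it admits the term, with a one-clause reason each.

use counts: b=1, a=1, e=1, c=1, d (λ-bound)=1
use order (left to right): b, a, e, c, d
typing: well-typed — term : Int
ordered: ✓, b, a, e, c, d: once each, no exchange needed
linear: ✓, b, a, e, c, d: one use apiece
affine: ✓, b, a, e, c, d: no repeats, contraction unneeded
relevant: ✓, b, a, e, c, d: all used, weakening unneeded
unrestricted: ✓, simply typable at Int; W, C, E all held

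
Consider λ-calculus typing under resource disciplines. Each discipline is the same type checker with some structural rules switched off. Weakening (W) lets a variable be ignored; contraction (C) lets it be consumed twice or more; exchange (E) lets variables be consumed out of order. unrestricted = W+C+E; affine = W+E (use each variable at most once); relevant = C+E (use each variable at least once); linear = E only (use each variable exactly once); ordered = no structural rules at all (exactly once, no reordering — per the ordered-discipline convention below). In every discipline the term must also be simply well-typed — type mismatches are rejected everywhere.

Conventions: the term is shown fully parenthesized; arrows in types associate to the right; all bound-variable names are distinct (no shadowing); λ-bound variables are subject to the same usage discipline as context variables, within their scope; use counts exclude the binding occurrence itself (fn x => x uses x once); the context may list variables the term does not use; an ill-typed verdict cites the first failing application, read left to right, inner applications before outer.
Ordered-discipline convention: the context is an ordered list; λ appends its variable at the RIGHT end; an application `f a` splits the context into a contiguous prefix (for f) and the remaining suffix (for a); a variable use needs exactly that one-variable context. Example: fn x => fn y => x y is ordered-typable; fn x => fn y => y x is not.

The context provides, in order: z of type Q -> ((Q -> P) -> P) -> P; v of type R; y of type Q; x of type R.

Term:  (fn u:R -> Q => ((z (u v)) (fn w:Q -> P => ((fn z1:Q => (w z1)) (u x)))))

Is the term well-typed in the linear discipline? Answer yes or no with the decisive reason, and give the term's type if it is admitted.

no — needs contraction — u ×2; needs weakening: y unused
use counts: z: 1×, v: 1×, y: 0×, x: 1×, u [bound]: 2×, w [bound]: 1×, z1 [bound]: 1×
left-to-right use order: z, u, v, w, z1, u, x
typing: the term checks, with type (R -> Q) -> P
summary: ordered ✗, linear ✗, affine ✗, relevant ✗, unrestricted ✓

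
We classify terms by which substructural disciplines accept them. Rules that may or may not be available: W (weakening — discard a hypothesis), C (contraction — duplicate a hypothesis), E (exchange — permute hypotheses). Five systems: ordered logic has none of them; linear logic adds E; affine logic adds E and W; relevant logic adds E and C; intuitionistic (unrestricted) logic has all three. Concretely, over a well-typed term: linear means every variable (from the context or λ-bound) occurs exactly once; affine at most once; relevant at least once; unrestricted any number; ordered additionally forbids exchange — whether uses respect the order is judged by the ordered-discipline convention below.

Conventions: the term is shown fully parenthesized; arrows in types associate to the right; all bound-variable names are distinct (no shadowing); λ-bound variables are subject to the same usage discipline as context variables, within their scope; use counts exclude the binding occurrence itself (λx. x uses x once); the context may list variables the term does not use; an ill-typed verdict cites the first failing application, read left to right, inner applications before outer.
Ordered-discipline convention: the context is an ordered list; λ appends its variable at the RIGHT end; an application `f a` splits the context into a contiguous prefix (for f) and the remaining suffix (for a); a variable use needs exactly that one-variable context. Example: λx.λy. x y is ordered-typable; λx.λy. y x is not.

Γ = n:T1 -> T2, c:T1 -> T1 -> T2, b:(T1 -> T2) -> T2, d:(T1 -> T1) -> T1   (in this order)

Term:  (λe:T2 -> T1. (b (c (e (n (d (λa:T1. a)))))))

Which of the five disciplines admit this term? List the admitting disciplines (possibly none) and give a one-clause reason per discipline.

admitted in: linear, affine, relevant, unrestricted
counts: n: 1×; c: 1×; b: 1×; d: 1×; e [bound]: 1×; a [bound]: 1×
left-to-right use order: b, c, e, n, d, a
typing: well-typed — term : (T2 -> T1) -> T2
ordered ✗ (no contiguous prefix/suffix split fits b, c, e, n, d, a)
linear ✓ (each of n, c, b, d, e, a used exactly once)
affine ✓ (no duplicate uses among n, c, b, d, e, a)
relevant ✓ (n, c, b, d, e, a: all used, weakening unneeded)
unrestricted ✓ (type-checks ((T2 -> T1) -> T2) and nothing is barred)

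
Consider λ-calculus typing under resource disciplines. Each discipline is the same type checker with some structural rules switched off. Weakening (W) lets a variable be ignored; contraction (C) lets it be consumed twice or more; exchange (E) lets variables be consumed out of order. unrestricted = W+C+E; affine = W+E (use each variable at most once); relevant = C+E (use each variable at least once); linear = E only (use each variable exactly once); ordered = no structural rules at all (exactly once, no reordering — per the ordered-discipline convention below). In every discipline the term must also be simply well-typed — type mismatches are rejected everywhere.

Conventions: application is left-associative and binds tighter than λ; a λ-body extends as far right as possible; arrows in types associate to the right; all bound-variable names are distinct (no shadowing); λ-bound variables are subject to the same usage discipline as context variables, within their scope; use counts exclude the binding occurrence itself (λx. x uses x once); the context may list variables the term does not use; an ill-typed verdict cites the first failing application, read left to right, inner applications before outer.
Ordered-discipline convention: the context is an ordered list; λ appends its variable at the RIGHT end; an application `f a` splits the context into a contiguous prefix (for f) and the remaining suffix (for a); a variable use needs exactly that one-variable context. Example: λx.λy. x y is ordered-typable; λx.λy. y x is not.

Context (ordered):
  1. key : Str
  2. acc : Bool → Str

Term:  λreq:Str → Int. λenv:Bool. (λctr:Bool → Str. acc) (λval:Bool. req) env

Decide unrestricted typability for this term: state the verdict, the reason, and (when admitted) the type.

no — fails simple typing
variable uses: key: 0×; acc: 1×; req (bound): 1×; env (bound): 1×; ctr (bound): 0×; val (bound): 0×
left-to-right use order: acc, req, env
typing: ill-typed: a function awaiting Bool → Str gets Bool → Str → Int
across the five disciplines: ordered ✗ | linear ✗ | affine ✗ | relevant ✗ | unrestricted ✗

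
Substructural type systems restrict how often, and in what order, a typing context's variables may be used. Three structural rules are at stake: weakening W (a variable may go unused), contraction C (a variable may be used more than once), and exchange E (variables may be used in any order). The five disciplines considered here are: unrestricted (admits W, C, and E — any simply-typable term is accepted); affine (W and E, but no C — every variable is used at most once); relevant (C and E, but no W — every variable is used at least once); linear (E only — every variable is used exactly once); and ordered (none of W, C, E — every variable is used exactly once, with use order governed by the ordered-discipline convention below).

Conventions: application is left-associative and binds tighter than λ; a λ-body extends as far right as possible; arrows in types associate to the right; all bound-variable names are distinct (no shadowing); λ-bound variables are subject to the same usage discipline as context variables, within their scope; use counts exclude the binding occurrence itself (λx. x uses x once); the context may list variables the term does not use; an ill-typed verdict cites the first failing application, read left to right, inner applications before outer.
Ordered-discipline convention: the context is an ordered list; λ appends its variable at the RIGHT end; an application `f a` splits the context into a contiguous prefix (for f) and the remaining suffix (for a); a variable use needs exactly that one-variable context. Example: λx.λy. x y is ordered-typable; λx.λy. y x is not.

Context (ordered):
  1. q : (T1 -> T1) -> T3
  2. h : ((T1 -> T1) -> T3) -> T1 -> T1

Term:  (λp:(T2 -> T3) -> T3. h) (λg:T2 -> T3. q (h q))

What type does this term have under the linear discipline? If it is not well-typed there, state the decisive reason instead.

not well-typed under linear — q ×2, h ×2 used more than once (contraction); p, g left unused
usage: q: 2×; h: 2×; p [bound]: 0×; g [bound]: 0×
uses in reading order: h, q, h, q
typing: the term checks, with type ((T1 -> T1) -> T3) -> T1 -> T1
per-discipline verdicts: ordered ✗, linear ✗, affine ✗, relevant ✗, unrestricted ✓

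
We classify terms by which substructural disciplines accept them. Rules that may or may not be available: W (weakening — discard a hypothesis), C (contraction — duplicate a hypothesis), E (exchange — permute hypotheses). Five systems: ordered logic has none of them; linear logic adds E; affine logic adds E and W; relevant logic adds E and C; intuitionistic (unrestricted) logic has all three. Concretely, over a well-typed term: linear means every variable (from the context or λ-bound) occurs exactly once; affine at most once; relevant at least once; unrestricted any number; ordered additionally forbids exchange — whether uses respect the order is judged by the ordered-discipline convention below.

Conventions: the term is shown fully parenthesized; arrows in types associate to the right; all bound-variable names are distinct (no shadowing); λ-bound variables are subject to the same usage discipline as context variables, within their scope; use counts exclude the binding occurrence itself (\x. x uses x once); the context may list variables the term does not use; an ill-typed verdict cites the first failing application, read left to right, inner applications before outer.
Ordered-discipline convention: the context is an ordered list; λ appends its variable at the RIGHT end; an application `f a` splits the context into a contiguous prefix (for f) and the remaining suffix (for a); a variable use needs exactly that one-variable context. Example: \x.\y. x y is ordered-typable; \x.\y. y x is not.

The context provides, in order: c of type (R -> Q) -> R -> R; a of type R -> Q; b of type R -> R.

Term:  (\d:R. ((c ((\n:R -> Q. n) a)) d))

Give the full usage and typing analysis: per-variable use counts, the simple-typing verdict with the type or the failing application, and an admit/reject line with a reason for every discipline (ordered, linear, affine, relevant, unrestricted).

use counts: c: 1; a: 1; b: 0; d (λ-bound): 1; n (λ-bound): 1
uses in reading order: c, n, a, d
typing: the term checks, with type R -> R
ordered ✗ (b never used (weakening))
linear ✗ (b never used (weakening))
affine ✓ (at most one use each (c, a, b, d, n))
relevant ✗ (b never used (weakening))
unrestricted ✓ (well-typed at R -> R; no restrictions here)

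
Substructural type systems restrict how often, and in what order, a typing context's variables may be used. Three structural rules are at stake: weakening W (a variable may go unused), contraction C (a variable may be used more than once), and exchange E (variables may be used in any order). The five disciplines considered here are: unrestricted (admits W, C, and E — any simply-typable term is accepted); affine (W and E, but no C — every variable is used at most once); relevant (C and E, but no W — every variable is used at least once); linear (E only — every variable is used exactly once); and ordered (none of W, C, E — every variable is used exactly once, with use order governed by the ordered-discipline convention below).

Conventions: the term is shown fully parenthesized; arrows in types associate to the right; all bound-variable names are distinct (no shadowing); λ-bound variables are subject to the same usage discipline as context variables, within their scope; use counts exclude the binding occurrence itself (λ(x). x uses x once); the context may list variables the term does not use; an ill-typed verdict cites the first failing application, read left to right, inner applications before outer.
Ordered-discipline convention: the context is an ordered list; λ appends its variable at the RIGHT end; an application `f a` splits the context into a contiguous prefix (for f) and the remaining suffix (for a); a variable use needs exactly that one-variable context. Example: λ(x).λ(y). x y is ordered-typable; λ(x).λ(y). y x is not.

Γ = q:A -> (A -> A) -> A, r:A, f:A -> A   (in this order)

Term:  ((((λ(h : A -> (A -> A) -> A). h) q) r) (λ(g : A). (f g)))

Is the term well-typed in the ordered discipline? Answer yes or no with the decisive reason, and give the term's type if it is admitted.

yes — one use each (q, r, f, h, g); ordered split holds; term : A
variable uses: q=1; r=1; f=1; h (bound)=1; g (bound)=1
left-to-right use order: h, q, r, f, g
typing: ✓ — A
across the five disciplines: ordered ✓; linear ✓; affine ✓; relevant ✓; unrestricted ✓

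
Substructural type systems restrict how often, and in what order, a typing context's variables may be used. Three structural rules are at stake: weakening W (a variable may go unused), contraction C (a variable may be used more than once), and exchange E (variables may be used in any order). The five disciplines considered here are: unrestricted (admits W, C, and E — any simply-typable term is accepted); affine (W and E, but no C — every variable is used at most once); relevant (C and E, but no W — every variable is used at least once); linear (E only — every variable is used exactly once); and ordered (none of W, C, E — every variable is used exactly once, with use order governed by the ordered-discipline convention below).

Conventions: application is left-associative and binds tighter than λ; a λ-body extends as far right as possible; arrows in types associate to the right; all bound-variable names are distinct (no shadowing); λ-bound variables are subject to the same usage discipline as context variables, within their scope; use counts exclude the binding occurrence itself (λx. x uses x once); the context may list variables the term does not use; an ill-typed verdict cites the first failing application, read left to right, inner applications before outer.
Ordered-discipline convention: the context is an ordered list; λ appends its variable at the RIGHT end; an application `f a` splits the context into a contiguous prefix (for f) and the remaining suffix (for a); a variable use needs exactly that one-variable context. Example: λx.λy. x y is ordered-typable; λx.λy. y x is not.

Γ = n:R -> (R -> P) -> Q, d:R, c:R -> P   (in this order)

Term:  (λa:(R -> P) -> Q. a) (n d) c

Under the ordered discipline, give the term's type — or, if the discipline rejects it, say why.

term : Q
use counts: n: 1×, d: 1×, c: 1×, a (bound): 1×
use order (left to right): a, n, d, c
typing: well-typed at Q
summary: ordered ✓, linear ✓, affine ✓, relevant ✓, unrestricted ✓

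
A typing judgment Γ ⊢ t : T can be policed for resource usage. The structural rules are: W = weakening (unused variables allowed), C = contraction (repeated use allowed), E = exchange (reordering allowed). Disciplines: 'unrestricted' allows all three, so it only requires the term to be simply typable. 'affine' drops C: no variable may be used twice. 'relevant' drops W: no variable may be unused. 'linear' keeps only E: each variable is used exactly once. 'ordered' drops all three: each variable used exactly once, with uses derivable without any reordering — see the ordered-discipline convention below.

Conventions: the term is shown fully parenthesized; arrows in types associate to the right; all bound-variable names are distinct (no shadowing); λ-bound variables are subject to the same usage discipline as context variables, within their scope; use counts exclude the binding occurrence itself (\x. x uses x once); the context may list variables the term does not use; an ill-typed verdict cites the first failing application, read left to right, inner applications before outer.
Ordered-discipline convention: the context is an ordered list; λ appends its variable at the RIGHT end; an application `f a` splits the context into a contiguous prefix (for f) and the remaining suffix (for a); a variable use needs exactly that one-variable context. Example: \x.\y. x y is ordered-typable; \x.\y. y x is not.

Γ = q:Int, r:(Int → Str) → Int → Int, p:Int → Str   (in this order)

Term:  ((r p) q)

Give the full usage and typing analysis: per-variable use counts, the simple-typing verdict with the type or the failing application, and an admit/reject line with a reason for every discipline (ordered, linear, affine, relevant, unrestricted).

usage: q: 1×; r: 1×; p: 1×
left-to-right use order: r, p, q
typing: well-typed at Int
ordered: ✗, no contiguous prefix/suffix split fits r, p, q
linear: ✓, single use per variable (q, r, p)
affine: ✓, none of q, r, p used more than once
relevant: ✓, none of q, r, p goes unused
unrestricted: ✓, type-checks (Int) and nothing is barred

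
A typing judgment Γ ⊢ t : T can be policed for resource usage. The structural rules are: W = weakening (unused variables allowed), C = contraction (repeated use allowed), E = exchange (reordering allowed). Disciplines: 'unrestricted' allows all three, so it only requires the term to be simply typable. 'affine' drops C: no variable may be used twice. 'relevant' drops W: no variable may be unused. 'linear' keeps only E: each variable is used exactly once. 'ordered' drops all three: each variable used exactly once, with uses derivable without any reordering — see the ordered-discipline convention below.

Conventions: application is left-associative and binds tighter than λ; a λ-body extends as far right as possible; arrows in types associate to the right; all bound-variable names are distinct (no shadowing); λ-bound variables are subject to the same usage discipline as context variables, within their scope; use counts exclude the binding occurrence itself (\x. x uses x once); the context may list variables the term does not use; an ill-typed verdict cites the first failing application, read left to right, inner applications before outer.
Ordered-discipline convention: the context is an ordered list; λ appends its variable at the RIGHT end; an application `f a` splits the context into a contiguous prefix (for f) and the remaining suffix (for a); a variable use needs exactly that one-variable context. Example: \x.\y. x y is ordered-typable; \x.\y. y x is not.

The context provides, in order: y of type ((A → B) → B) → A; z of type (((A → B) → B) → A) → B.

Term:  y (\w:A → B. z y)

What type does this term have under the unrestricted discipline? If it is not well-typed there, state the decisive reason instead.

term : A
variable uses: y: 2, z: 1, w [bound]: 0
left-to-right use order: y, z, y
typing: ✓ — A
all disciplines: ordered ✗; linear ✗; affine ✗; relevant ✗; unrestricted ✓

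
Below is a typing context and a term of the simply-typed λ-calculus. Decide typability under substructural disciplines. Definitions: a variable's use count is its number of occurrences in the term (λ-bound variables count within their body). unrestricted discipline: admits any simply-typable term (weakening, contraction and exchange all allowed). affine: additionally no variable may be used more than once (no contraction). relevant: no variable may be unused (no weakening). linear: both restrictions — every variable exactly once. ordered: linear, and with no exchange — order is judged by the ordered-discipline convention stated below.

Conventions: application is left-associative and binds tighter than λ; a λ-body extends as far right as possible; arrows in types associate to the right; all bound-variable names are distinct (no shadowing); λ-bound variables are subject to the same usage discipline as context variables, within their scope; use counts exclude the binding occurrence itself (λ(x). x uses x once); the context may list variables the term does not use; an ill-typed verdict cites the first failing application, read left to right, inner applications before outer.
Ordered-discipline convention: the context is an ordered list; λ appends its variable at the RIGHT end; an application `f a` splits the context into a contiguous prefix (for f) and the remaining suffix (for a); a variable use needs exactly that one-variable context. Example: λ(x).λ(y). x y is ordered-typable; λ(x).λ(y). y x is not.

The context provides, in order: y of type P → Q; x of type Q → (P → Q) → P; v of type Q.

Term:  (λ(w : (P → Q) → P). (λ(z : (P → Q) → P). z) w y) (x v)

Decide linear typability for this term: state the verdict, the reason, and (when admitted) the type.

yes — exactly-once usage across y, x, v, w, z; term : P
counts: y ×1, x ×1, v ×1, w (λ-bound) ×1, z (λ-bound) ×1
uses in reading order: z, w, y, x, v
typing: well-typed at P
all disciplines: ordered ✗, linear ✓, affine ✓, relevant ✓, unrestricted ✓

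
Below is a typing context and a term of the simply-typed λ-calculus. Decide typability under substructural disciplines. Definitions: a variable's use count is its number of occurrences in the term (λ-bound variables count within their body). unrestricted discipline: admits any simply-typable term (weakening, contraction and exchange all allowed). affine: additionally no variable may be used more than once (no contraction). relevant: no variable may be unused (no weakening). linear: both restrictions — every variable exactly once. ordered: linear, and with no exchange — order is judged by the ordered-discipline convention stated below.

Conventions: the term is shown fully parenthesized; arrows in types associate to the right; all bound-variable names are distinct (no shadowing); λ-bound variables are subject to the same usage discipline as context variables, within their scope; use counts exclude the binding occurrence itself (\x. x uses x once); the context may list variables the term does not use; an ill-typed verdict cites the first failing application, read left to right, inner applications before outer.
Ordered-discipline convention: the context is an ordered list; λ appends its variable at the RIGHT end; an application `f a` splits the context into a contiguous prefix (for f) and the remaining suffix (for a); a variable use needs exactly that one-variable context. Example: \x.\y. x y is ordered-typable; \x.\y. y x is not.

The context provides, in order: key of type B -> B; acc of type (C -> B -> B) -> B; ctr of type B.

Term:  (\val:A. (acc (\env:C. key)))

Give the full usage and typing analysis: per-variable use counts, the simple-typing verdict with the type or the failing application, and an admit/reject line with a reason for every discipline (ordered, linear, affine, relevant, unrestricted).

counts: key: 1×; acc: 1×; ctr: 0×; val (bound): 0×; env (bound): 0×
order of uses: acc, key
typing: well-typed at A -> B
ordered ✗ (ctr, val, env never used (weakening))
linear ✗ (ctr, val, env never used (weakening))
affine ✓ (key, acc, ctr, val, env: no repeats, contraction unneeded)
relevant ✗ (ctr, val, env never used (weakening))
unrestricted ✓ (well-typed at A -> B; no restrictions here)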